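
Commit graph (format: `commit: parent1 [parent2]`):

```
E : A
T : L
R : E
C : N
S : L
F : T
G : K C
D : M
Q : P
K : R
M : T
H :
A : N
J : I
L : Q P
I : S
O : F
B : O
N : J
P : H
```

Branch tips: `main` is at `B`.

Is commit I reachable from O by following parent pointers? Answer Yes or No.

Ancestors of O: {F, H, L, O, P, Q, T}.
I is not in that set, so it is not an ancestor of O.

No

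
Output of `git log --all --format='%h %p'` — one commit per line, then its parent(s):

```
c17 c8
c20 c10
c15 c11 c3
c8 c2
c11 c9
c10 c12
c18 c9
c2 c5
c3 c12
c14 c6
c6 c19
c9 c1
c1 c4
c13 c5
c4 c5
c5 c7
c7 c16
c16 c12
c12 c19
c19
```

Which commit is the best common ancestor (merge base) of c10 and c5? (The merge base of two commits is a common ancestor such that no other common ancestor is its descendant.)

c12

Ancestors of c10: {c10, c12, c19}.
Ancestors of c5: {c12, c16, c19, c5, c7}.
Common ancestors: {c12, c19}.
Among these, c12 is not an ancestor of any other common ancestor — it is the merge base.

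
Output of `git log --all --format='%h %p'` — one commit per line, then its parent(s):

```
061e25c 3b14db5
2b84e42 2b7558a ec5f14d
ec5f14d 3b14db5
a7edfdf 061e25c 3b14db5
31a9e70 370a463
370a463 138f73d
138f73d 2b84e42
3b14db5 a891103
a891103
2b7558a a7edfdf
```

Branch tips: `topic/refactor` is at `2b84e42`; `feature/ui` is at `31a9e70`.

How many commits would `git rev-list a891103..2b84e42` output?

Reachable from 2b84e42: {061e25c, 2b7558a, 2b84e42, 3b14db5, a7edfdf, a891103, ec5f14d}.
Reachable from a891103: {a891103}.
In 2b84e42's history but not a891103's: {061e25c, 2b7558a, 2b84e42, 3b14db5, a7edfdf, ec5f14d} — 6 commits.

6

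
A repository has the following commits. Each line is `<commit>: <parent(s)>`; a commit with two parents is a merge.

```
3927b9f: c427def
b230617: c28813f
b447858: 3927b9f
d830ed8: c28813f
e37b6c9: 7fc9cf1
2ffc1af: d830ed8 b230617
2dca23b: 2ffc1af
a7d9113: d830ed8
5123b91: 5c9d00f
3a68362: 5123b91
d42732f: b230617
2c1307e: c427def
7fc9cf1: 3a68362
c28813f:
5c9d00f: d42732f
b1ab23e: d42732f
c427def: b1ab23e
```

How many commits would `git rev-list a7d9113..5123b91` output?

4

Reachable from 5123b91: {5123b91, 5c9d00f, b230617, c28813f, d42732f}.
Reachable from a7d9113: {a7d9113, c28813f, d830ed8}.
In 5123b91's history but not a7d9113's: {5123b91, 5c9d00f, b230617, d42732f} — 4 commits.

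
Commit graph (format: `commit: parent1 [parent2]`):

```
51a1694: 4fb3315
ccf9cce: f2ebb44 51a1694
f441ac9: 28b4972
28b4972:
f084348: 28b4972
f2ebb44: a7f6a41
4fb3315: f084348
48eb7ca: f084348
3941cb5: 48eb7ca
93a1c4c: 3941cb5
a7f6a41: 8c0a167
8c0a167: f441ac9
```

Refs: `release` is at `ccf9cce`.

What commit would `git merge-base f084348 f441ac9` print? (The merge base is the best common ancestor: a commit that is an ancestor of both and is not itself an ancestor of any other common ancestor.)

Ancestors of f084348: {28b4972, f084348}.
Ancestors of f441ac9: {28b4972, f441ac9}.
Common ancestors: {28b4972}.
The only common ancestor is 28b4972, so it is the merge base.

28b4972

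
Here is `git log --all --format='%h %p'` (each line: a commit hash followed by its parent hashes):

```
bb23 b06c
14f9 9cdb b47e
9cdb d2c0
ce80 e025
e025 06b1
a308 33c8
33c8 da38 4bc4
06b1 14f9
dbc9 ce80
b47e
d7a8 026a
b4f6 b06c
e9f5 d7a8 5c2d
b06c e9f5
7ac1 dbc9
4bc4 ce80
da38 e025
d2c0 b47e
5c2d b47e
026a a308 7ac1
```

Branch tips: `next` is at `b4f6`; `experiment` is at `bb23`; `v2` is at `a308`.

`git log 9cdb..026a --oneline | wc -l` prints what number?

Reachable from 026a: {026a, 06b1, 14f9, 33c8, 4bc4, 7ac1, 9cdb, a308, b47e, ce80, d2c0, da38, dbc9, e025}.
Reachable from 9cdb: {9cdb, b47e, d2c0}.
In 026a's history but not 9cdb's: {026a, 06b1, 14f9, 33c8, 4bc4, 7ac1, a308, ce80, da38, dbc9, e025} — 11 commits.

11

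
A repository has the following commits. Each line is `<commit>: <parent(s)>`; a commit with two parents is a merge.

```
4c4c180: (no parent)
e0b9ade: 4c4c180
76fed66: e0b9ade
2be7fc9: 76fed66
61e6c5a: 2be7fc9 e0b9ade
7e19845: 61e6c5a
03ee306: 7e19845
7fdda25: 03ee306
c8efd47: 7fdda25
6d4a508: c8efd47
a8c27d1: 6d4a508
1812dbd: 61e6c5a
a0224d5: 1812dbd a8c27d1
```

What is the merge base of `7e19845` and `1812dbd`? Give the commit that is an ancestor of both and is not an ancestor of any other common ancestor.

Ancestors of 7e19845: {2be7fc9, 4c4c180, 61e6c5a, 76fed66, 7e19845, e0b9ade}.
Ancestors of 1812dbd: {1812dbd, 2be7fc9, 4c4c180, 61e6c5a, 76fed66, e0b9ade}.
Common ancestors: {2be7fc9, 4c4c180, 61e6c5a, 76fed66, e0b9ade}.
Among these, 61e6c5a is not an ancestor of any other common ancestor — it is the merge base.

61e6c5a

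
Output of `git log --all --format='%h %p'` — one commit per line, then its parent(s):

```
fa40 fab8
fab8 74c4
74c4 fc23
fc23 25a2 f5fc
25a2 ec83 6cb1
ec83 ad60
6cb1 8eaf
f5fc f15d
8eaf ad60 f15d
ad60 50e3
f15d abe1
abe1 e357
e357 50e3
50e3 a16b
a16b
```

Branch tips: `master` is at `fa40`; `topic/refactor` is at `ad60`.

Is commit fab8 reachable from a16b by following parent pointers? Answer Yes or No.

No

Ancestors of a16b: {a16b}.
fab8 is not in that set, so it is not an ancestor of a16b.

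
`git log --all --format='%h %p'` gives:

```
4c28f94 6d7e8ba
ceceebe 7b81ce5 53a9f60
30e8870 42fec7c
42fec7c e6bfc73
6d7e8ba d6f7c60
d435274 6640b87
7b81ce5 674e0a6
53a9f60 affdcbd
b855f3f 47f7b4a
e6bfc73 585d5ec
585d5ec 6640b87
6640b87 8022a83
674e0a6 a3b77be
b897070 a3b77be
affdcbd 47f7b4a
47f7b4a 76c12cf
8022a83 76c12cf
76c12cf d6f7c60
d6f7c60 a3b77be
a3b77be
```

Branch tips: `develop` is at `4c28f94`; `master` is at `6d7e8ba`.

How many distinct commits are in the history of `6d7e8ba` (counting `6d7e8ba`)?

3

Walking parent pointers from 6d7e8ba: reachable set = {6d7e8ba, a3b77be, d6f7c60}.
That is 3 commits.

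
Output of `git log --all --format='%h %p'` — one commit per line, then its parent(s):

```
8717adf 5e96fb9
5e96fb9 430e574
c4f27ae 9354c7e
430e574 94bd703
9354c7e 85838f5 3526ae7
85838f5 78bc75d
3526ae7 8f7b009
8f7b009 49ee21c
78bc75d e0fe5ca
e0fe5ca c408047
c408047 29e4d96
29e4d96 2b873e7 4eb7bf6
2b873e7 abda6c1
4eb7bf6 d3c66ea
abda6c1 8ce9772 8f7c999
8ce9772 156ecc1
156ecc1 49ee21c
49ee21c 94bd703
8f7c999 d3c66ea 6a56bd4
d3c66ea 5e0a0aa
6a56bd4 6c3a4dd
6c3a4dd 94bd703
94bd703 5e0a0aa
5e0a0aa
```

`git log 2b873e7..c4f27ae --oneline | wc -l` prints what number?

10

Reachable from c4f27ae: {156ecc1, 29e4d96, 2b873e7, 3526ae7, 49ee21c, 4eb7bf6, 5e0a0aa, 6a56bd4, 6c3a4dd, 78bc75d, 85838f5, 8ce9772, 8f7b009, 8f7c999, 9354c7e, 94bd703, abda6c1, c408047, c4f27ae, d3c66ea, e0fe5ca}.
Reachable from 2b873e7: {156ecc1, 2b873e7, 49ee21c, 5e0a0aa, 6a56bd4, 6c3a4dd, 8ce9772, 8f7c999, 94bd703, abda6c1, d3c66ea}.
In c4f27ae's history but not 2b873e7's: {29e4d96, 3526ae7, 4eb7bf6, 78bc75d, 85838f5, 8f7b009, 9354c7e, c408047, c4f27ae, e0fe5ca} — 10 commits.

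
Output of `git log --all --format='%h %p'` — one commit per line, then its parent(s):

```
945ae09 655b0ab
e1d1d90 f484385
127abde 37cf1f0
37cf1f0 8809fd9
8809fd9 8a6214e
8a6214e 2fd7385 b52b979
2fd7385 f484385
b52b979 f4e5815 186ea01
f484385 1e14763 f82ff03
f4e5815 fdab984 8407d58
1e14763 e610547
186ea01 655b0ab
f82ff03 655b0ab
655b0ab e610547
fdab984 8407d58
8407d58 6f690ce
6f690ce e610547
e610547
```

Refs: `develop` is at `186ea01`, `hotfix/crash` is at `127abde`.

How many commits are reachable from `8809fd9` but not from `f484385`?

Reachable from 8809fd9: {186ea01, 1e14763, 2fd7385, 655b0ab, 6f690ce, 8407d58, 8809fd9, 8a6214e, b52b979, e610547, f484385, f4e5815, f82ff03, fdab984}.
Reachable from f484385: {1e14763, 655b0ab, e610547, f484385, f82ff03}.
In 8809fd9's history but not f484385's: {186ea01, 2fd7385, 6f690ce, 8407d58, 8809fd9, 8a6214e, b52b979, f4e5815, fdab984} — 9 commits.

9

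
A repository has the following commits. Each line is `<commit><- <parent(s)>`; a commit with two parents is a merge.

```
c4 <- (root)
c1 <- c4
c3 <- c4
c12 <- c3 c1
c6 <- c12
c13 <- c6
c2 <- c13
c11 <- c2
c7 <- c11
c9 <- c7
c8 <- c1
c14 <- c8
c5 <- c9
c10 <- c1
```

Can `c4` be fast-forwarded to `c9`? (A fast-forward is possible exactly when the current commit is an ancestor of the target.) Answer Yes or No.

A fast-forward from c4 to c9 is possible iff c4 is an ancestor of c9.
Ancestors of c9: {c1, c11, c12, c13, c2, c3, c4, c6, c7, c9}.
c4 is among them, so fast-forward is possible.

Yes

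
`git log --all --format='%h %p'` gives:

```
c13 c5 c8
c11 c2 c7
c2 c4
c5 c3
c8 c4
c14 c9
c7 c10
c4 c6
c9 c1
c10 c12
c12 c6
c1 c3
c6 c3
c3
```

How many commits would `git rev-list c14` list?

Walking parent pointers from c14: reachable set = {c1, c14, c3, c9}.
That is 4 commits.

4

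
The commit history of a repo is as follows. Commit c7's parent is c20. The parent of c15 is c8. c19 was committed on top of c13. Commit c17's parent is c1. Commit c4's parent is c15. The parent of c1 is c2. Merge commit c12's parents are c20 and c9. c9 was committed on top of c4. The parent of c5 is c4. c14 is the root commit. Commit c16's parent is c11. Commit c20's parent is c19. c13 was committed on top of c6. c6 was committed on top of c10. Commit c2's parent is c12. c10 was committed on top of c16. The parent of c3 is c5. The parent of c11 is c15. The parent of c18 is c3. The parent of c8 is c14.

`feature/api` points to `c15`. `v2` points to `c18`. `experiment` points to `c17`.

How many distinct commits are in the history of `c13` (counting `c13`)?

Walking parent pointers from c13: reachable set = {c10, c11, c13, c14, c15, c16, c6, c8}.
That is 8 commits.

8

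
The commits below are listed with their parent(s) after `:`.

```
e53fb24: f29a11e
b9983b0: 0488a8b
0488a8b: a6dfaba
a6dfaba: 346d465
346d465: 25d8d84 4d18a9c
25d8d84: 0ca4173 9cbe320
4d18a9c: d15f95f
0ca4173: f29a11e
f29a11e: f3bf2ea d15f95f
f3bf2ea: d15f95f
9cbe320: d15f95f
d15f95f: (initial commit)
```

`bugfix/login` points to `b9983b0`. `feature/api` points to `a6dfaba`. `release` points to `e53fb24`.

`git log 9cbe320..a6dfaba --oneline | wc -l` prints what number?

Reachable from a6dfaba: {0ca4173, 25d8d84, 346d465, 4d18a9c, 9cbe320, a6dfaba, d15f95f, f29a11e, f3bf2ea}.
Reachable from 9cbe320: {9cbe320, d15f95f}.
In a6dfaba's history but not 9cbe320's: {0ca4173, 25d8d84, 346d465, 4d18a9c, a6dfaba, f29a11e, f3bf2ea} — 7 commits.

7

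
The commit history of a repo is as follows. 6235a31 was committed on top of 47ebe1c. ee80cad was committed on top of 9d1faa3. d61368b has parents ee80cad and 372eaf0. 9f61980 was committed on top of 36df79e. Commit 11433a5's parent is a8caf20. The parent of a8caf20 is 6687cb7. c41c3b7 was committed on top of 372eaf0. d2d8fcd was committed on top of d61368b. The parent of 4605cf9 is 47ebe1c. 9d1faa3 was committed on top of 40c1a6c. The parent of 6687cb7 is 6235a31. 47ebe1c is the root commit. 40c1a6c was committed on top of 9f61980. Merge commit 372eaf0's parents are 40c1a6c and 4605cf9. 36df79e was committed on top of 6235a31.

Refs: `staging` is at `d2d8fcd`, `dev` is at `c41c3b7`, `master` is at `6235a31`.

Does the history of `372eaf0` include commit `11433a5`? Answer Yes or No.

No

Ancestors of 372eaf0: {36df79e, 372eaf0, 40c1a6c, 4605cf9, 47ebe1c, 6235a31, 9f61980}.
11433a5 is not in that set, so it is not an ancestor of 372eaf0.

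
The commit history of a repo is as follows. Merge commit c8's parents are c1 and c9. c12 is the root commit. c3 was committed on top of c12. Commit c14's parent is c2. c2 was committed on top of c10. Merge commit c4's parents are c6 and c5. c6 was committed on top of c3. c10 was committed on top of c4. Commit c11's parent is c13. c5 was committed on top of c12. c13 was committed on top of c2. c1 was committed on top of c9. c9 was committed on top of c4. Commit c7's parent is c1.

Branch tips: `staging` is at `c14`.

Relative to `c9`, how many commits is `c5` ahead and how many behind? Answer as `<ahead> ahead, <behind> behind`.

0 ahead, 4 behind

Reachable from c5: {c12, c5}.
Reachable from c9: {c12, c3, c4, c5, c6, c9}.
Only in c5's history (ahead): {} — 0.
Only in c9's history (behind): {c3, c4, c6, c9} — 4.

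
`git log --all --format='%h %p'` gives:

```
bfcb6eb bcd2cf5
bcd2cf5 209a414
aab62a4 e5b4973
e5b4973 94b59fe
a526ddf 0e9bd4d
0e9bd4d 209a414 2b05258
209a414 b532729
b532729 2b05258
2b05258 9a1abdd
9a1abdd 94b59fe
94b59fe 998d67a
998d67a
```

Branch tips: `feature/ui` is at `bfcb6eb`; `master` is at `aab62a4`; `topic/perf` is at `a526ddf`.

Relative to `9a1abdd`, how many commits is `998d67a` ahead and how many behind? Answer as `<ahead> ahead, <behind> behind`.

Reachable from 998d67a: {998d67a}.
Reachable from 9a1abdd: {94b59fe, 998d67a, 9a1abdd}.
Only in 998d67a's history (ahead): {} — 0.
Only in 9a1abdd's history (behind): {94b59fe, 9a1abdd} — 2.

0 ahead, 2 behind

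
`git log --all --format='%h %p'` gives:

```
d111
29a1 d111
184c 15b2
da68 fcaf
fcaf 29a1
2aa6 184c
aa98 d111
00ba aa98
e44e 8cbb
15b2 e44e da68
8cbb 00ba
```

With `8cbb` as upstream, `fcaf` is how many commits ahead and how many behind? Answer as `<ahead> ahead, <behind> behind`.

2 ahead, 3 behind

Reachable from fcaf: {29a1, d111, fcaf}.
Reachable from 8cbb: {00ba, 8cbb, aa98, d111}.
Only in fcaf's history (ahead): {29a1, fcaf} — 2.
Only in 8cbb's history (behind): {00ba, 8cbb, aa98} — 3.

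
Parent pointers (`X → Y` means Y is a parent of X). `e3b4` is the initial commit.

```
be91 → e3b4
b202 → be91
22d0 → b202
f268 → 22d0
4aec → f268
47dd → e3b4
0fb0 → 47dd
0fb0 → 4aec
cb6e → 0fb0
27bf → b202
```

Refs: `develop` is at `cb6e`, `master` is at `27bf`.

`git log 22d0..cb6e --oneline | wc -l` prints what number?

Reachable from cb6e: {0fb0, 22d0, 47dd, 4aec, b202, be91, cb6e, e3b4, f268}.
Reachable from 22d0: {22d0, b202, be91, e3b4}.
In cb6e's history but not 22d0's: {0fb0, 47dd, 4aec, cb6e, f268} — 5 commits.

5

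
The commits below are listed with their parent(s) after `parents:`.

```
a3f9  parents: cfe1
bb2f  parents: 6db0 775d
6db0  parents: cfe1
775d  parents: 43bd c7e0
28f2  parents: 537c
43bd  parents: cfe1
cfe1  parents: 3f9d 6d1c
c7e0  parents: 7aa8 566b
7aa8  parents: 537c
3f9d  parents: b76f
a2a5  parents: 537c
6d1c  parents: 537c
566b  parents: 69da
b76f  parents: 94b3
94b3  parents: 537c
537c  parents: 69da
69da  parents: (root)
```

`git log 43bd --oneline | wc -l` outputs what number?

Walking parent pointers from 43bd: reachable set = {3f9d, 43bd, 537c, 69da, 6d1c, 94b3, b76f, cfe1}.
That is 8 commits.

8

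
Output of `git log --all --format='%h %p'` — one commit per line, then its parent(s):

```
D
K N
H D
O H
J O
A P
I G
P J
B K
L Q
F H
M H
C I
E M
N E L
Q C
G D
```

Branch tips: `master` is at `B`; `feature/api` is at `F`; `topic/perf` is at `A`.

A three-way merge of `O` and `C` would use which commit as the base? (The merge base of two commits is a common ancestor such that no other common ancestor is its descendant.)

Ancestors of O: {D, H, O}.
Ancestors of C: {C, D, G, I}.
Common ancestors: {D}.
The only common ancestor is D, so it is the merge base.

D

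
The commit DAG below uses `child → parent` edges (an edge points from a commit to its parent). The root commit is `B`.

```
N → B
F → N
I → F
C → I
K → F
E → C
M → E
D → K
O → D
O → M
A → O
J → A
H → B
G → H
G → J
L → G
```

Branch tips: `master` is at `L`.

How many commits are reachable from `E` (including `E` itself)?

6

Walking parent pointers from E: reachable set = {B, C, E, F, I, N}.
That is 6 commits.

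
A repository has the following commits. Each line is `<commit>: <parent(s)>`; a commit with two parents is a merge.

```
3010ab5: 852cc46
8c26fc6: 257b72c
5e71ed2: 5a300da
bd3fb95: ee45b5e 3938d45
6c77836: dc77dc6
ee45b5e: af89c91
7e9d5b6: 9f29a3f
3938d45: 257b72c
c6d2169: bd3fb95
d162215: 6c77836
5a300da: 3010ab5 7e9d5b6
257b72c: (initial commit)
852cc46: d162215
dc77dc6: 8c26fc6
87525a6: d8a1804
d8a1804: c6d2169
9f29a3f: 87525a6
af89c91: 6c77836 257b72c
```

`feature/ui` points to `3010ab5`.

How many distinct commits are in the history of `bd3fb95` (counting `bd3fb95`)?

8

Walking parent pointers from bd3fb95: reachable set = {257b72c, 3938d45, 6c77836, 8c26fc6, af89c91, bd3fb95, dc77dc6, ee45b5e}.
That is 8 commits.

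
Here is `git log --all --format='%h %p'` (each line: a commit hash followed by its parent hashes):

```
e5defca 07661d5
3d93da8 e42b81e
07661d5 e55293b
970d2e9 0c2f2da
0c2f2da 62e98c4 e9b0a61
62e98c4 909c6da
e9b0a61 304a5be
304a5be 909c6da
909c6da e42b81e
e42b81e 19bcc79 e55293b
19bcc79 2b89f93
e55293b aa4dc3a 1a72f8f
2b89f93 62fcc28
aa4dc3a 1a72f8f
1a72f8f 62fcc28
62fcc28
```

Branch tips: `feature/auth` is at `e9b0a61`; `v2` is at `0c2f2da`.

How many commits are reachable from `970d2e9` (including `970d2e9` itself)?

Walking parent pointers from 970d2e9: reachable set = {0c2f2da, 19bcc79, 1a72f8f, 2b89f93, 304a5be, 62e98c4, 62fcc28, 909c6da, 970d2e9, aa4dc3a, e42b81e, e55293b, e9b0a61}.
That is 13 commits.

13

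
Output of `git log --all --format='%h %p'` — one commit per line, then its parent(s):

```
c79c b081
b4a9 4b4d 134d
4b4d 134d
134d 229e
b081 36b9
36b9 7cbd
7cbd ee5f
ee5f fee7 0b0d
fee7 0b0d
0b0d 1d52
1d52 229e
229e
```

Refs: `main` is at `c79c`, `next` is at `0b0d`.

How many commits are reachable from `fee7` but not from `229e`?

Reachable from fee7: {0b0d, 1d52, 229e, fee7}.
Reachable from 229e: {229e}.
In fee7's history but not 229e's: {0b0d, 1d52, fee7} — 3 commits.

3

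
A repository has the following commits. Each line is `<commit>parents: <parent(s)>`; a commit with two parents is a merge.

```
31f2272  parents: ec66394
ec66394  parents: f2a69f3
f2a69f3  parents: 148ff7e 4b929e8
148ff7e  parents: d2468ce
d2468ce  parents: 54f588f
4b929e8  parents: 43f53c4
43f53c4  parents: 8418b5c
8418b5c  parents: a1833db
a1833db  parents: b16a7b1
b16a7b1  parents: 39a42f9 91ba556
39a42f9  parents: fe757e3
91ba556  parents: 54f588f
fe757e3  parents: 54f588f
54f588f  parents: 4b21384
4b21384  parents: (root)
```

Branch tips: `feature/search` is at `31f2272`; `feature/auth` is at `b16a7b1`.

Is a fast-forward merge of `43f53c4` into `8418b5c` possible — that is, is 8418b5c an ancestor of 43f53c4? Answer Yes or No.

A fast-forward from 8418b5c to 43f53c4 is possible iff 8418b5c is an ancestor of 43f53c4.
Ancestors of 43f53c4: {39a42f9, 43f53c4, 4b21384, 54f588f, 8418b5c, 91ba556, a1833db, b16a7b1, fe757e3}.
8418b5c is among them, so fast-forward is possible.

Yes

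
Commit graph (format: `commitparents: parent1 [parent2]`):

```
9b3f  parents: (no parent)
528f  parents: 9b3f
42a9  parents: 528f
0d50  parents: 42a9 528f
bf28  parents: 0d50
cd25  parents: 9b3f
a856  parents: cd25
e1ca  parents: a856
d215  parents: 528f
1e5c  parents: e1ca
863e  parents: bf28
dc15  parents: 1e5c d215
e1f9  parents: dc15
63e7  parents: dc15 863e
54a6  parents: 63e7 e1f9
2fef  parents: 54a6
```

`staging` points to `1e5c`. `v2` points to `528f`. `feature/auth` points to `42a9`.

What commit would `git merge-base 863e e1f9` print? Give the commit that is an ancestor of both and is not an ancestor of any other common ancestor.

528f

Ancestors of 863e: {0d50, 42a9, 528f, 863e, 9b3f, bf28}.
Ancestors of e1f9: {1e5c, 528f, 9b3f, a856, cd25, d215, dc15, e1ca, e1f9}.
Common ancestors: {528f, 9b3f}.
Among these, 528f is not an ancestor of any other common ancestor — it is the merge base.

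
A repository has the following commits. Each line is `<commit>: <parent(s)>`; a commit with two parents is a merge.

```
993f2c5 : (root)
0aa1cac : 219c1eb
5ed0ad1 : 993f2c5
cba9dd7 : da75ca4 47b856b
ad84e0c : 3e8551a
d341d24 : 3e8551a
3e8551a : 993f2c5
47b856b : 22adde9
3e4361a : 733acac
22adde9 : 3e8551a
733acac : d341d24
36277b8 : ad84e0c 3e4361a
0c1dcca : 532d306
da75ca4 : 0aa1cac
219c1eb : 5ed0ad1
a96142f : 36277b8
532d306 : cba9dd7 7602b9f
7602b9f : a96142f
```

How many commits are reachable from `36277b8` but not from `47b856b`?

Reachable from 36277b8: {36277b8, 3e4361a, 3e8551a, 733acac, 993f2c5, ad84e0c, d341d24}.
Reachable from 47b856b: {22adde9, 3e8551a, 47b856b, 993f2c5}.
In 36277b8's history but not 47b856b's: {36277b8, 3e4361a, 733acac, ad84e0c, d341d24} — 5 commits.

5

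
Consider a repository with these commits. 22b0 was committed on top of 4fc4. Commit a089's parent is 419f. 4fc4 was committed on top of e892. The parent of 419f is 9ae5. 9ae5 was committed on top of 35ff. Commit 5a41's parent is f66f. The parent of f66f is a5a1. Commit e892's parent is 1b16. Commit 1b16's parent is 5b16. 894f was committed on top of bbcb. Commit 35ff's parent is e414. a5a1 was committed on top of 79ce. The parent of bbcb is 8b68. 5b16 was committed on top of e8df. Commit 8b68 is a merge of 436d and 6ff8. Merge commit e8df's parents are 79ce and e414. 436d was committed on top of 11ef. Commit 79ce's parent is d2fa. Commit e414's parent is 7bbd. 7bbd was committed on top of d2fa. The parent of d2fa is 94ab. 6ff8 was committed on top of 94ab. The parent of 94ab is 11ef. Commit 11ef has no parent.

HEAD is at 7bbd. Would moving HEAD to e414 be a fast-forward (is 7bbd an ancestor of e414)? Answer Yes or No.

A fast-forward from 7bbd to e414 is possible iff 7bbd is an ancestor of e414.
Ancestors of e414: {11ef, 7bbd, 94ab, d2fa, e414}.
7bbd is among them, so fast-forward is possible.

Yes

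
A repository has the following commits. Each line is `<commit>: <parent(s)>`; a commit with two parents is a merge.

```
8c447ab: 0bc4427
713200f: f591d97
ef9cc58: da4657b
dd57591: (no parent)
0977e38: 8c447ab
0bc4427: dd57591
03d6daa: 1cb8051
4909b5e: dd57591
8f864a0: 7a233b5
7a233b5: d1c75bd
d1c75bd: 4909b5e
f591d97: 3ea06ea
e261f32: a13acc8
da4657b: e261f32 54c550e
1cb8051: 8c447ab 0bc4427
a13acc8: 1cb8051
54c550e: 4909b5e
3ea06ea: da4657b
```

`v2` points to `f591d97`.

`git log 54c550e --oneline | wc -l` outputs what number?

3

Walking parent pointers from 54c550e: reachable set = {4909b5e, 54c550e, dd57591}.
That is 3 commits.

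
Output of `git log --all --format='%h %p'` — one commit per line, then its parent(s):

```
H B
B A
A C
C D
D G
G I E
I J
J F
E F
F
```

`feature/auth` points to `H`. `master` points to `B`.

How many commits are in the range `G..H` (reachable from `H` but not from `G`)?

5

Reachable from H: {A, B, C, D, E, F, G, H, I, J}.
Reachable from G: {E, F, G, I, J}.
In H's history but not G's: {A, B, C, D, H} — 5 commits.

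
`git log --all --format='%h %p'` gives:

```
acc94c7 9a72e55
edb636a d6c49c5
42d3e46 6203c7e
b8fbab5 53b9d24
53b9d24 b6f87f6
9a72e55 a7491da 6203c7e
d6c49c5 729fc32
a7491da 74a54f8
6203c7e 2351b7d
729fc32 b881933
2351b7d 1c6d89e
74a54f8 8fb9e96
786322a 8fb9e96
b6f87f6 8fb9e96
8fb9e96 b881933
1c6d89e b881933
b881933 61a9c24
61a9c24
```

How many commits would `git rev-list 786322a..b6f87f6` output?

Reachable from b6f87f6: {61a9c24, 8fb9e96, b6f87f6, b881933}.
Reachable from 786322a: {61a9c24, 786322a, 8fb9e96, b881933}.
In b6f87f6's history but not 786322a's: {b6f87f6} — 1 commit.

1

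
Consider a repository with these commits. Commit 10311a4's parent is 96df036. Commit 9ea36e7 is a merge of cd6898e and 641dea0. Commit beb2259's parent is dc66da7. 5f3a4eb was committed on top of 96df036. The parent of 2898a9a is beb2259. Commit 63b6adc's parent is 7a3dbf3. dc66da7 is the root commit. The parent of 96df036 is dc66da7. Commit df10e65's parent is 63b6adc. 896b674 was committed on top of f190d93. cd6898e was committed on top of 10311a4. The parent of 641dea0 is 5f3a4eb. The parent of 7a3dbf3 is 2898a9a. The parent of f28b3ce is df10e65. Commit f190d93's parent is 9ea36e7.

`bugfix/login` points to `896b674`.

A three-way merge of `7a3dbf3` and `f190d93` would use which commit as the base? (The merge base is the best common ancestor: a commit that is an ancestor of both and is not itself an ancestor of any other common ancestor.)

Ancestors of 7a3dbf3: {2898a9a, 7a3dbf3, beb2259, dc66da7}.
Ancestors of f190d93: {10311a4, 5f3a4eb, 641dea0, 96df036, 9ea36e7, cd6898e, dc66da7, f190d93}.
Common ancestors: {dc66da7}.
The only common ancestor is dc66da7, so it is the merge base.

dc66da7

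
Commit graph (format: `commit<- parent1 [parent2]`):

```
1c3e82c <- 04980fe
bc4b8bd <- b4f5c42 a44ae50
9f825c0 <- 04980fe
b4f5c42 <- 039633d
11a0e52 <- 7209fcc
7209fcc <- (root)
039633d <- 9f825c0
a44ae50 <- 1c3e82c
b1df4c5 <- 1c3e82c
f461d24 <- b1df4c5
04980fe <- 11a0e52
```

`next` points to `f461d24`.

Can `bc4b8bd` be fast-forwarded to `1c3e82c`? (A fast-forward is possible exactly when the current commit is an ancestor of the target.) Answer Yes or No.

A fast-forward from bc4b8bd to 1c3e82c is possible iff bc4b8bd is an ancestor of 1c3e82c.
Ancestors of 1c3e82c: {04980fe, 11a0e52, 1c3e82c, 7209fcc}.
bc4b8bd is not among them, so fast-forward is not possible.

No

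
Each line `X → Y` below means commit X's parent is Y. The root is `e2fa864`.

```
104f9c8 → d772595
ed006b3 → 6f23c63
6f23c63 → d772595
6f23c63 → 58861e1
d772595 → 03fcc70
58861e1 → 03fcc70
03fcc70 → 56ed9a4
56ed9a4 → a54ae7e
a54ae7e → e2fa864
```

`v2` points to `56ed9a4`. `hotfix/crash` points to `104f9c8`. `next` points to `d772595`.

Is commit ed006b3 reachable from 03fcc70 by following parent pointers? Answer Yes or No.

No

Ancestors of 03fcc70: {03fcc70, 56ed9a4, a54ae7e, e2fa864}.
ed006b3 is not in that set, so it is not an ancestor of 03fcc70.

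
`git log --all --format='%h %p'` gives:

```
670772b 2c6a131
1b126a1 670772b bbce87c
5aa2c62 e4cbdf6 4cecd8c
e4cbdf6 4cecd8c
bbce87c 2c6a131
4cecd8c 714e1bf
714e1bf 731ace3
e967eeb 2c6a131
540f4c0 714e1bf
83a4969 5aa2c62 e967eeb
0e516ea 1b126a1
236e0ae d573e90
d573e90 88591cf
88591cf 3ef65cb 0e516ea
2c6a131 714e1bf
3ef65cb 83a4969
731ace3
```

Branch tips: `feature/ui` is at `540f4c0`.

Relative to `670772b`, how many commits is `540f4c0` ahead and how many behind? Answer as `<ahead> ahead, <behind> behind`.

1 ahead, 2 behind

Reachable from 540f4c0: {540f4c0, 714e1bf, 731ace3}.
Reachable from 670772b: {2c6a131, 670772b, 714e1bf, 731ace3}.
Only in 540f4c0's history (ahead): {540f4c0} — 1.
Only in 670772b's history (behind): {2c6a131, 670772b} — 2.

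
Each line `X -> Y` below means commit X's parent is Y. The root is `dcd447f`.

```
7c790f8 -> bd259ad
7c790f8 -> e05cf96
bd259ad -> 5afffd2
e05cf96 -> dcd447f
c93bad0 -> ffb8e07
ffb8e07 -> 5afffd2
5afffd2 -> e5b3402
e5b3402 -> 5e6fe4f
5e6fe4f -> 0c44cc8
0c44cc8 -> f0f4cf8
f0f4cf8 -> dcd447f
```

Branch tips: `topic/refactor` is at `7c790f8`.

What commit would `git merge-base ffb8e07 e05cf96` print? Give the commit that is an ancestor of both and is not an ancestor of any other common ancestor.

Ancestors of ffb8e07: {0c44cc8, 5afffd2, 5e6fe4f, dcd447f, e5b3402, f0f4cf8, ffb8e07}.
Ancestors of e05cf96: {dcd447f, e05cf96}.
Common ancestors: {dcd447f}.
The only common ancestor is dcd447f, so it is the merge base.

dcd447f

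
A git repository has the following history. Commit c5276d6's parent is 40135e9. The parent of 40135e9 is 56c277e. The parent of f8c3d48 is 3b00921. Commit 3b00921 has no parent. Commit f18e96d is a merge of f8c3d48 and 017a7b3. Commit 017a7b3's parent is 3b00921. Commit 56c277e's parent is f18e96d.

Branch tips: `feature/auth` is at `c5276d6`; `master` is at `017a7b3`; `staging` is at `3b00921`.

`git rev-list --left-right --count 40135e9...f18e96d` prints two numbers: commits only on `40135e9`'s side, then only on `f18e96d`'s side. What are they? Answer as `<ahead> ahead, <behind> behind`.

2 ahead, 0 behind

Reachable from 40135e9: {017a7b3, 3b00921, 40135e9, 56c277e, f18e96d, f8c3d48}.
Reachable from f18e96d: {017a7b3, 3b00921, f18e96d, f8c3d48}.
Only in 40135e9's history (ahead): {40135e9, 56c277e} — 2.
Only in f18e96d's history (behind): {} — 0.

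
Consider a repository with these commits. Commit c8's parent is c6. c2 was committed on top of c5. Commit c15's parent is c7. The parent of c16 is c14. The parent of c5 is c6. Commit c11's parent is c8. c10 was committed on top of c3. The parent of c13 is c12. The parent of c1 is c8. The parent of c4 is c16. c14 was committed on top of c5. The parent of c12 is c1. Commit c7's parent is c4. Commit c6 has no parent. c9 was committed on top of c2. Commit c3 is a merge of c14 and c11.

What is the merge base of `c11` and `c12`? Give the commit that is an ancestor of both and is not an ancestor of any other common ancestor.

Ancestors of c11: {c11, c6, c8}.
Ancestors of c12: {c1, c12, c6, c8}.
Common ancestors: {c6, c8}.
Among these, c8 is not an ancestor of any other common ancestor — it is the merge base.

c8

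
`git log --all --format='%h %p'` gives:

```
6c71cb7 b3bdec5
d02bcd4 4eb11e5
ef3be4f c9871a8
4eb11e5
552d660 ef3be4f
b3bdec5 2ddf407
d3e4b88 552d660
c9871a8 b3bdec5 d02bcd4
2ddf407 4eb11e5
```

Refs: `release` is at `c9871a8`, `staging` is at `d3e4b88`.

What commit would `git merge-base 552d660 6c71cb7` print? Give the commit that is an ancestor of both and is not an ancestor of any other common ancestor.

b3bdec5

Ancestors of 552d660: {2ddf407, 4eb11e5, 552d660, b3bdec5, c9871a8, d02bcd4, ef3be4f}.
Ancestors of 6c71cb7: {2ddf407, 4eb11e5, 6c71cb7, b3bdec5}.
Common ancestors: {2ddf407, 4eb11e5, b3bdec5}.
Among these, b3bdec5 is not an ancestor of any other common ancestor — it is the merge base.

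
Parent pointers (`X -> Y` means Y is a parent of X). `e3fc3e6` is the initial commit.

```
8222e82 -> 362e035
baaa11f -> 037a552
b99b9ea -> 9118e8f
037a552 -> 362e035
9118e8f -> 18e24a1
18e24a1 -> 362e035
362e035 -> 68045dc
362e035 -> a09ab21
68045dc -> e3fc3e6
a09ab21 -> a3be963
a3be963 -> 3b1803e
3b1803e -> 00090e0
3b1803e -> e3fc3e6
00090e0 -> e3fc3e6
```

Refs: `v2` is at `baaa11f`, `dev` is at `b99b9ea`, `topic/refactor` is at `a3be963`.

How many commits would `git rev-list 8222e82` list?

8

Walking parent pointers from 8222e82: reachable set = {00090e0, 362e035, 3b1803e, 68045dc, 8222e82, a09ab21, a3be963, e3fc3e6}.
That is 8 commits.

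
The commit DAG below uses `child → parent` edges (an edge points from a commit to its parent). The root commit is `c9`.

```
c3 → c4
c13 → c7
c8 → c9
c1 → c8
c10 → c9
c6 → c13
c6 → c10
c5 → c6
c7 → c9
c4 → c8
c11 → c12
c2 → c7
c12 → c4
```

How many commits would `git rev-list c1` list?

Walking parent pointers from c1: reachable set = {c1, c8, c9}.
That is 3 commits.

3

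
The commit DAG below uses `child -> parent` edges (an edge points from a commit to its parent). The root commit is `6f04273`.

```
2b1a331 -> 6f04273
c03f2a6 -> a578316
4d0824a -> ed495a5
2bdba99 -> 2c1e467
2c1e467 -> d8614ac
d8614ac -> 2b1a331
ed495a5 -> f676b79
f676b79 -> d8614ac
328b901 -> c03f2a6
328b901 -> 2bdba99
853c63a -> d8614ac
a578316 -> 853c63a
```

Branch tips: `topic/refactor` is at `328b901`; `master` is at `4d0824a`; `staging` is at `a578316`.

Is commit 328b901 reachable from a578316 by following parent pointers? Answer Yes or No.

Ancestors of a578316: {2b1a331, 6f04273, 853c63a, a578316, d8614ac}.
328b901 is not in that set, so it is not an ancestor of a578316.

No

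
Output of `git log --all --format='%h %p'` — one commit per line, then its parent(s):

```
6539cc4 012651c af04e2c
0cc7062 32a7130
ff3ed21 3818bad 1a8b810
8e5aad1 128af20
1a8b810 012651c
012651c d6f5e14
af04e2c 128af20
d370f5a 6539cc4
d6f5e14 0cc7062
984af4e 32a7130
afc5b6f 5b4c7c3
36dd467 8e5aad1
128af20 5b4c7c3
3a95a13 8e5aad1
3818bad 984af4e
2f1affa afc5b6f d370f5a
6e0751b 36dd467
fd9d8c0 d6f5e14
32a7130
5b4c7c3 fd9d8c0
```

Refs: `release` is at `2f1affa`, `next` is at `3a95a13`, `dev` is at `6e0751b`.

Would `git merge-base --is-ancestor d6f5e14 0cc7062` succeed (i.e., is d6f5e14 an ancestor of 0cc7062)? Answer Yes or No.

No

Ancestors of 0cc7062: {0cc7062, 32a7130}.
d6f5e14 is not in that set, so it is not an ancestor of 0cc7062.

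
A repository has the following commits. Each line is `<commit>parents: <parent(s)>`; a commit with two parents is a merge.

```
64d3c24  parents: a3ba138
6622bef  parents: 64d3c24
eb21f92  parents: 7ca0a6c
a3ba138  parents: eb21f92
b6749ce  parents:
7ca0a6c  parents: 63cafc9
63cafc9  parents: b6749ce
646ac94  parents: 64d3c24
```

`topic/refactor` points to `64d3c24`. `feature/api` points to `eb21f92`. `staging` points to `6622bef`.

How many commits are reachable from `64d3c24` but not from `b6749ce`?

Reachable from 64d3c24: {63cafc9, 64d3c24, 7ca0a6c, a3ba138, b6749ce, eb21f92}.
Reachable from b6749ce: {b6749ce}.
In 64d3c24's history but not b6749ce's: {63cafc9, 64d3c24, 7ca0a6c, a3ba138, eb21f92} — 5 commits.

5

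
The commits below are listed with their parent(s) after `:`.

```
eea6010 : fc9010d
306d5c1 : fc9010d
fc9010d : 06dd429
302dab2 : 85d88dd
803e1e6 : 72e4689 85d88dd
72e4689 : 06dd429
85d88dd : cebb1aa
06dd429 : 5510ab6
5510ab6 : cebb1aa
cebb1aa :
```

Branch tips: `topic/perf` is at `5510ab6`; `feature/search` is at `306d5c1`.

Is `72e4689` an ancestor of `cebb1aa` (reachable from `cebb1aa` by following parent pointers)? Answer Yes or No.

No

Ancestors of cebb1aa: {cebb1aa}.
72e4689 is not in that set, so it is not an ancestor of cebb1aa.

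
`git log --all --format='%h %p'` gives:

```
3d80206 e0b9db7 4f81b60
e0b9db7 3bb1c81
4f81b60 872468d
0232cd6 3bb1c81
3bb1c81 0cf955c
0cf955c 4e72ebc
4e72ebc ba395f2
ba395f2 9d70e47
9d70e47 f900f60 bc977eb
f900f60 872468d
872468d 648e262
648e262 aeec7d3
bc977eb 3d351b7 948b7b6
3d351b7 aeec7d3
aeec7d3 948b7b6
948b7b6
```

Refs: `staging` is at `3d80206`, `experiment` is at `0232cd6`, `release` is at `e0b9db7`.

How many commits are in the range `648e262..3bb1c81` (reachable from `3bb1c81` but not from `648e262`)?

9

Reachable from 3bb1c81: {0cf955c, 3bb1c81, 3d351b7, 4e72ebc, 648e262, 872468d, 948b7b6, 9d70e47, aeec7d3, ba395f2, bc977eb, f900f60}.
Reachable from 648e262: {648e262, 948b7b6, aeec7d3}.
In 3bb1c81's history but not 648e262's: {0cf955c, 3bb1c81, 3d351b7, 4e72ebc, 872468d, 9d70e47, ba395f2, bc977eb, f900f60} — 9 commits.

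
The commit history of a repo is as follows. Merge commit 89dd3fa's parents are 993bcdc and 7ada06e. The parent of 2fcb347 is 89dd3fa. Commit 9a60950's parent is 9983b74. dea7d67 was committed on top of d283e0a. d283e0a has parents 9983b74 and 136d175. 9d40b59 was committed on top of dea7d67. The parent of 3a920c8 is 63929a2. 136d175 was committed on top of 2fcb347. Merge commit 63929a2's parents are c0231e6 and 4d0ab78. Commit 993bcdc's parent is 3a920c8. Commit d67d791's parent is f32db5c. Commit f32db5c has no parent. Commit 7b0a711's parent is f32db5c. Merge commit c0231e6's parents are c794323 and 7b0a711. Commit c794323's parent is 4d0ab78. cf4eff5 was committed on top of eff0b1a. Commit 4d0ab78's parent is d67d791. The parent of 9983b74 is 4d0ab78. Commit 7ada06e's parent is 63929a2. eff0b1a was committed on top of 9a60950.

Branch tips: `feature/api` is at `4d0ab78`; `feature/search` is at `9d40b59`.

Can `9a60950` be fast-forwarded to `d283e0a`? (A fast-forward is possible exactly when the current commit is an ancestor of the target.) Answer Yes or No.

No

A fast-forward from 9a60950 to d283e0a is possible iff 9a60950 is an ancestor of d283e0a.
Ancestors of d283e0a: {136d175, 2fcb347, 3a920c8, 4d0ab78, 63929a2, 7ada06e, 7b0a711, 89dd3fa, 993bcdc, 9983b74, c0231e6, c794323, d283e0a, d67d791, f32db5c}.
9a60950 is not among them, so fast-forward is not possible.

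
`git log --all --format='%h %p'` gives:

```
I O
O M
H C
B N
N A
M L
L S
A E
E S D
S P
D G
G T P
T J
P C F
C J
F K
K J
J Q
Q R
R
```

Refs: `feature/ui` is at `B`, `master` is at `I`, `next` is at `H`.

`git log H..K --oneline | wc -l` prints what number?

Reachable from K: {J, K, Q, R}.
Reachable from H: {C, H, J, Q, R}.
In K's history but not H's: {K} — 1 commit.

1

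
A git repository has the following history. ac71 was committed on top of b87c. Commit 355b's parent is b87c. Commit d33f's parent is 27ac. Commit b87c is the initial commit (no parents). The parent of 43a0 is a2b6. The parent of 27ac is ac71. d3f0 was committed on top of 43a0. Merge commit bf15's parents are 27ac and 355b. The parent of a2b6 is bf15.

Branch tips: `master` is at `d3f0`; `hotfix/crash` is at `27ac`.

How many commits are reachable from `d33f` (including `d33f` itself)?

4

Walking parent pointers from d33f: reachable set = {27ac, ac71, b87c, d33f}.
That is 4 commits.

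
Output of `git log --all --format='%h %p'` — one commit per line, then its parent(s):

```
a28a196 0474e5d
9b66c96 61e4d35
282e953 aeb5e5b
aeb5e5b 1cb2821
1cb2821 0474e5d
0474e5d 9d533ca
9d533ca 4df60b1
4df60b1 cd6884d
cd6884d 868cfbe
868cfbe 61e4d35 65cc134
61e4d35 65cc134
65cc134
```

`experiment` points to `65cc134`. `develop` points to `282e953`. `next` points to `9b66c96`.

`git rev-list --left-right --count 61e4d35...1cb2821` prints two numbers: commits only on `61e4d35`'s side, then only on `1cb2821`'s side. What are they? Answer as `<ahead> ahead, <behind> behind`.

Reachable from 61e4d35: {61e4d35, 65cc134}.
Reachable from 1cb2821: {0474e5d, 1cb2821, 4df60b1, 61e4d35, 65cc134, 868cfbe, 9d533ca, cd6884d}.
Only in 61e4d35's history (ahead): {} — 0.
Only in 1cb2821's history (behind): {0474e5d, 1cb2821, 4df60b1, 868cfbe, 9d533ca, cd6884d} — 6.

0 ahead, 6 behind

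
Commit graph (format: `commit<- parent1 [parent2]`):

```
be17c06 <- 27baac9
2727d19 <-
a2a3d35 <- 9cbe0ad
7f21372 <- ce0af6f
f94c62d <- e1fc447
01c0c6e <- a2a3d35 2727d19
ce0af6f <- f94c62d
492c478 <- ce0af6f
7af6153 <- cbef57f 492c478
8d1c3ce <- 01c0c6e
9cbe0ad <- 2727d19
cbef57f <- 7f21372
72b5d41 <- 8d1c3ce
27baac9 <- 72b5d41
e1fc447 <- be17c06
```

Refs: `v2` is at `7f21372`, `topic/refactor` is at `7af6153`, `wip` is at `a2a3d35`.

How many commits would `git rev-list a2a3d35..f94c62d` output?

Reachable from f94c62d: {01c0c6e, 2727d19, 27baac9, 72b5d41, 8d1c3ce, 9cbe0ad, a2a3d35, be17c06, e1fc447, f94c62d}.
Reachable from a2a3d35: {2727d19, 9cbe0ad, a2a3d35}.
In f94c62d's history but not a2a3d35's: {01c0c6e, 27baac9, 72b5d41, 8d1c3ce, be17c06, e1fc447, f94c62d} — 7 commits.

7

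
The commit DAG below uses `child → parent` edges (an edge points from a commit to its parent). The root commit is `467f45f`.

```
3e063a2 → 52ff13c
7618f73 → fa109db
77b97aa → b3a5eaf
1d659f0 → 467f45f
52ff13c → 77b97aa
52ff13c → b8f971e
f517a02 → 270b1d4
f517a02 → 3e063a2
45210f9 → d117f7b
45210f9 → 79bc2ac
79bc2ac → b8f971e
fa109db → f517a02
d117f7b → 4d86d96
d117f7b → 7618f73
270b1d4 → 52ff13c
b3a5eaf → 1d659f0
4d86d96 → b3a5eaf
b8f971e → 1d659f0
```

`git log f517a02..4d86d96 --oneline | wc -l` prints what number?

Reachable from 4d86d96: {1d659f0, 467f45f, 4d86d96, b3a5eaf}.
Reachable from f517a02: {1d659f0, 270b1d4, 3e063a2, 467f45f, 52ff13c, 77b97aa, b3a5eaf, b8f971e, f517a02}.
In 4d86d96's history but not f517a02's: {4d86d96} — 1 commit.

1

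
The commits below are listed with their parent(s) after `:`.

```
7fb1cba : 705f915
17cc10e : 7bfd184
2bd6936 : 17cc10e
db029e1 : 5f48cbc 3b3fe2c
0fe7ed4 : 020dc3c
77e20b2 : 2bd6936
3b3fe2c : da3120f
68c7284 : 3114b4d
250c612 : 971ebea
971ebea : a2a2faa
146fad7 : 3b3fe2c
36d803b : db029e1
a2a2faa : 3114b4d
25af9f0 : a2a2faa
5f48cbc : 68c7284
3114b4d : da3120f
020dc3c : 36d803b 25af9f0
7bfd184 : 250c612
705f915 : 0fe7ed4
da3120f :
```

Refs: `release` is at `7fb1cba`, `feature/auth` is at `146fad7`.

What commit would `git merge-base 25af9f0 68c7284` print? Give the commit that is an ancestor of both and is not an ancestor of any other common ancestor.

3114b4d

Ancestors of 25af9f0: {25af9f0, 3114b4d, a2a2faa, da3120f}.
Ancestors of 68c7284: {3114b4d, 68c7284, da3120f}.
Common ancestors: {3114b4d, da3120f}.
Among these, 3114b4d is not an ancestor of any other common ancestor — it is the merge base.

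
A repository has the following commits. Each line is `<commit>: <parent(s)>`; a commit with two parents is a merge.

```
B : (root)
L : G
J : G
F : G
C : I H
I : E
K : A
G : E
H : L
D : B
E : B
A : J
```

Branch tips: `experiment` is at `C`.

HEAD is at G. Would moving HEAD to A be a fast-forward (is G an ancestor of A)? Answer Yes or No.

Yes

A fast-forward from G to A is possible iff G is an ancestor of A.
Ancestors of A: {A, B, E, G, J}.
G is among them, so fast-forward is possible.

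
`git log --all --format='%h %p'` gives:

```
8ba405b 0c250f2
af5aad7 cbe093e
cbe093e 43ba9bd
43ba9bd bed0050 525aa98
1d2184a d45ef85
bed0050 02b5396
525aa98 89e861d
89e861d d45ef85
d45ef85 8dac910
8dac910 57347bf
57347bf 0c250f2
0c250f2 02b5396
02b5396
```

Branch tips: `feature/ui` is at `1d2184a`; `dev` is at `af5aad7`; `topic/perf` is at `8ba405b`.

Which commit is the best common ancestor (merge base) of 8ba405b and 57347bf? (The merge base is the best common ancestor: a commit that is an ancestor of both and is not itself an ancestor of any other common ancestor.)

Ancestors of 8ba405b: {02b5396, 0c250f2, 8ba405b}.
Ancestors of 57347bf: {02b5396, 0c250f2, 57347bf}.
Common ancestors: {02b5396, 0c250f2}.
Among these, 0c250f2 is not an ancestor of any other common ancestor — it is the merge base.

0c250f2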